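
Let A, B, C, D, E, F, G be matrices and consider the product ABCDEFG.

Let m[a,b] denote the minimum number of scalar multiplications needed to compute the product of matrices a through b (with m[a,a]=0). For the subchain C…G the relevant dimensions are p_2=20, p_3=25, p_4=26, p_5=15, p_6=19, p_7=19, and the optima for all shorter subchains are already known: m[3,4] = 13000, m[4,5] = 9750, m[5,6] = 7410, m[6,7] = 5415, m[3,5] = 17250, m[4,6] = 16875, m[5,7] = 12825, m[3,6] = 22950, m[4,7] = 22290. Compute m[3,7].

28365

m[3,7] = min over k∈[3,6] of m[3,k]+m[k+1,7]+p_{2}·p_k·p_{7}.
k=3: 0 + 22290 + 20·25·19 = 31790; k=4: 13000 + 12825 + 20·26·19 = 35705; k=5: 17250 + 5415 + 20·15·19 = 28365; k=6: 22950 + 0 + 20·19·19 = 30170.
Minimum: 28365 at k=5.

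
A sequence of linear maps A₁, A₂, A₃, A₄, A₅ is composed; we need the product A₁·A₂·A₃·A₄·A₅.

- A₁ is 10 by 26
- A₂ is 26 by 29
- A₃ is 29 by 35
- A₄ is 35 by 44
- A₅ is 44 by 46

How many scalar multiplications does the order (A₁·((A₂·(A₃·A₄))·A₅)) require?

142420

(A₃·A₄): 29×35 by 35×44 → 29×44, cost 29·35·44 = 44660
(A₂·(A₃·A₄)): 26×29 by 29×44 → 26×44, cost 26·29·44 = 33176; cumulative 77836
((A₂·(A₃·A₄))·A₅): 26×44 by 44×46 → 26×46, cost 26·44·46 = 52624; cumulative 130460
(A₁·((A₂·(A₃·A₄))·A₅)): 10×26 by 26×46 → 10×46, cost 10·26·46 = 11960; cumulative 142420
Total: 142420 scalar multiplications.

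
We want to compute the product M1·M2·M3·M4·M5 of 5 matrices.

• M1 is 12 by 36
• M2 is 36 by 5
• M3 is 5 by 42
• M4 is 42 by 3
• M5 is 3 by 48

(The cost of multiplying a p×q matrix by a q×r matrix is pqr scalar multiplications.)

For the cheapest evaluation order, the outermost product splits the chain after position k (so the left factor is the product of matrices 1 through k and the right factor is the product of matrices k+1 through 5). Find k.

4

Adjacent pairs: M1M2 = 12·36·5 = 2160; M2M3 = 36·5·42 = 7560; M3M4 = 5·42·3 = 630; M4M5 = 42·3·48 = 6048.
Length 3: M1..M3: k=1: 0+7560+12·36·42=25704; k=2: 2160+0+12·5·42=4680 → min 4680 | M2..M4: k=2: 0+630+36·5·3=1170; k=3: 7560+0+36·42·3=12096 → min 1170 | M3..M5: k=3: 0+6048+5·42·48=16128; k=4: 630+0+5·3·48=1350 → min 1350.
Length 4: M1..M4: k=1: 0+1170+12·36·3=2466; k=2: 2160+630+12·5·3=2970; k=3: 4680+0+12·42·3=6192 → min 2466 | M2..M5: k=2: 0+1350+36·5·48=9990; k=3: 7560+6048+36·42·48=86184; k=4: 1170+0+36·3·48=6354 → min 6354.
Top-level splits: k=1: (M1..M1)·(M2..M5) → 0+6354+12·36·48 = 27090; k=2: (M1..M2)·(M3..M5) → 2160+1350+12·5·48 = 6390; k=3: (M1..M3)·(M4..M5) → 4680+6048+12·42·48 = 34920; k=4: (M1..M4)·(M5..M5) → 2466+0+12·3·48 = 4194.
Best split is after M4, i.e. k = 4.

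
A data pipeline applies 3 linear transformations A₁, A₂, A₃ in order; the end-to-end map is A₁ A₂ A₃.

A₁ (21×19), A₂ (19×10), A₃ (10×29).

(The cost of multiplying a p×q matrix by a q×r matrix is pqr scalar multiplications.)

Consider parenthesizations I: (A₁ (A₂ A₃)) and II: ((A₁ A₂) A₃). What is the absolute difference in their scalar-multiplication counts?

Order I = (A₁ (A₂ A₃)): (A₂ A₃): 19×10 by 10×29 → 19×29, cost 19·10·29 = 5510; (A₁ (A₂ A₃)): 21×19 by 19×29 → 21×29, cost 21·19·29 = 11571; cumulative 17081. Total 17081.
Order II = ((A₁ A₂) A₃): (A₁ A₂): 21×19 by 19×10 → 21×10, cost 21·19·10 = 3990; ((A₁ A₂) A₃): 21×10 by 10×29 → 21×29, cost 21·10·29 = 6090; cumulative 10080. Total 10080.
Difference: |17081 − 10080| = 7001.

7001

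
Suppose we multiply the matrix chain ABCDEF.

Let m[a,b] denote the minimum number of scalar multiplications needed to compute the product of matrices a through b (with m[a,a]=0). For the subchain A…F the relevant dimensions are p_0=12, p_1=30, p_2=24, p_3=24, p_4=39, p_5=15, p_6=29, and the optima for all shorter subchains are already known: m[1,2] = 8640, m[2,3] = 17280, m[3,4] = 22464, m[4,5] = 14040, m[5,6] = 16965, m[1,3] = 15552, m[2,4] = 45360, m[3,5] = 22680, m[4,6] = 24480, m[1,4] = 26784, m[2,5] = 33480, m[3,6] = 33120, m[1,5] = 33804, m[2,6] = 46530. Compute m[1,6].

m[1,6] = min over k∈[1,5] of m[1,k]+m[k+1,6]+p_{0}·p_k·p_{6}.
k=1: 0 + 46530 + 12·30·29 = 56970; k=2: 8640 + 33120 + 12·24·29 = 50112; k=3: 15552 + 24480 + 12·24·29 = 48384; k=4: 26784 + 16965 + 12·39·29 = 57321; k=5: 33804 + 0 + 12·15·29 = 39024.
Minimum: 39024 at k=5.

39024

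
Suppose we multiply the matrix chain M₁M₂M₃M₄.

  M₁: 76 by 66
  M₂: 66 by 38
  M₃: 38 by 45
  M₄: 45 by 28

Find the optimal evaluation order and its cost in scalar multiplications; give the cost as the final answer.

Adjacent pairs: M₁M₂ = 76·66·38 = 190608; M₂M₃ = 66·38·45 = 112860; M₃M₄ = 38·45·28 = 47880.
Length 3: M₁..M₃: k=1: 0+112860+76·66·45=338580; k=2: 190608+0+76·38·45=320568 → min 320568 | M₂..M₄: k=2: 0+47880+66·38·28=118104; k=3: 112860+0+66·45·28=196020 → min 118104.
Length 4: M₁..M₄: k=1: 0+118104+76·66·28=258552; k=2: 190608+47880+76·38·28=319352; k=3: 320568+0+76·45·28=416328 → min 258552.
Optimal parenthesization: (M₁(M₂(M₃M₄))) with cost 258552.

258552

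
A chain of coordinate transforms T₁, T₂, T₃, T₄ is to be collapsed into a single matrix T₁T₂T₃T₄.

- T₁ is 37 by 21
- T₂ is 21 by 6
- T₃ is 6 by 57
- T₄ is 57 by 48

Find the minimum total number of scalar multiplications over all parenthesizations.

31734

Adjacent pairs: T₁T₂ = 37·21·6 = 4662; T₂T₃ = 21·6·57 = 7182; T₃T₄ = 6·57·48 = 16416.
Length 3: T₁..T₃: k=1: 0+7182+37·21·57=51471; k=2: 4662+0+37·6·57=17316 → min 17316 | T₂..T₄: k=2: 0+16416+21·6·48=22464; k=3: 7182+0+21·57·48=64638 → min 22464.
Length 4: T₁..T₄: k=1: 0+22464+37·21·48=59760; k=2: 4662+16416+37·6·48=31734; k=3: 17316+0+37·57·48=118548 → min 31734.
Optimal order: ((T₁T₂)(T₃T₄)) with cost 31734.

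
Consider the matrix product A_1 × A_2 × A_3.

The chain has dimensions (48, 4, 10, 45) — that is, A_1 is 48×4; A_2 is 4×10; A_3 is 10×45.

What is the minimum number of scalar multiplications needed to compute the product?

Order (A_1 × (A_2 × A_3)): (A_2 × A_3): 4×10 by 10×45 → 4×45, cost 4·10·45 = 1800; (A_1 × (A_2 × A_3)): 48×4 by 4×45 → 48×45, cost 48·4·45 = 8640; cumulative 10440. Total 10440.
Order ((A_1 × A_2) × A_3): (A_1 × A_2): 48×4 by 4×10 → 48×10, cost 48·4·10 = 1920; ((A_1 × A_2) × A_3): 48×10 by 10×45 → 48×45, cost 48·10·45 = 21600; cumulative 23520. Total 23520.
Minimum: 10440.

10440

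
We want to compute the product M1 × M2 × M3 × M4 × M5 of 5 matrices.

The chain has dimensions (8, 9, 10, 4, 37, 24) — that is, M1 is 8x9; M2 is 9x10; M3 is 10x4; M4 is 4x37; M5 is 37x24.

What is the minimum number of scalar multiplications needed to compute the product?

Adjacent pairs: M1M2 = 8·9·10 = 720; M2M3 = 9·10·4 = 360; M3M4 = 10·4·37 = 1480; M4M5 = 4·37·24 = 3552.
Length 3: M1..M3: k=1: 0+360+8·9·4=648; k=2: 720+0+8·10·4=1040 → min 648 | M2..M4: k=2: 0+1480+9·10·37=4810; k=3: 360+0+9·4·37=1692 → min 1692 | M3..M5: k=3: 0+3552+10·4·24=4512; k=4: 1480+0+10·37·24=10360 → min 4512.
Length 4: M1..M4: k=1: 0+1692+8·9·37=4356; k=2: 720+1480+8·10·37=5160; k=3: 648+0+8·4·37=1832 → min 1832 | M2..M5: k=2: 0+4512+9·10·24=6672; k=3: 360+3552+9·4·24=4776; k=4: 1692+0+9·37·24=9684 → min 4776.
Length 5: M1..M5: k=1: 0+4776+8·9·24=6504; k=2: 720+4512+8·10·24=7152; k=3: 648+3552+8·4·24=4968; k=4: 1832+0+8·37·24=8936 → min 4968.
Optimal order: ((M1 × (M2 × M3)) × (M4 × M5)) with cost 4968.

4968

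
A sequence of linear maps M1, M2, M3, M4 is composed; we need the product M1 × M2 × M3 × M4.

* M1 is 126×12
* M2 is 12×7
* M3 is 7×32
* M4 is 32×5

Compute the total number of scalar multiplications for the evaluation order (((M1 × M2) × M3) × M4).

58968

(M1 × M2): 126×12 by 12×7 → 126×7, cost 126·12·7 = 10584
((M1 × M2) × M3): 126×7 by 7×32 → 126×32, cost 126·7·32 = 28224; cumulative 38808
(((M1 × M2) × M3) × M4): 126×32 by 32×5 → 126×5, cost 126·32·5 = 20160; cumulative 58968
Total: 58968 scalar multiplications.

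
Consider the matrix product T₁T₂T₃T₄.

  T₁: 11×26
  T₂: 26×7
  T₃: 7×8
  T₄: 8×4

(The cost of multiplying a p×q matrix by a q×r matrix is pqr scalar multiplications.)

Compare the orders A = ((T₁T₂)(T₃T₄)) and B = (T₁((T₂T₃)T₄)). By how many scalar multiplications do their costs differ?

Order A = ((T₁T₂)(T₃T₄)): (T₁T₂): 11×26 by 26×7 → 11×7, cost 11·26·7 = 2002; (T₃T₄): 7×8 by 8×4 → 7×4, cost 7·8·4 = 224; ((T₁T₂)(T₃T₄)): 11×7 by 7×4 → 11×4, cost 11·7·4 = 308; cumulative 2534. Total 2534.
Order B = (T₁((T₂T₃)T₄)): (T₂T₃): 26×7 by 7×8 → 26×8, cost 26·7·8 = 1456; ((T₂T₃)T₄): 26×8 by 8×4 → 26×4, cost 26·8·4 = 832; cumulative 2288; (T₁((T₂T₃)T₄)): 11×26 by 26×4 → 11×4, cost 11·26·4 = 1144; cumulative 3432. Total 3432.
Difference: |2534 − 3432| = 898.

898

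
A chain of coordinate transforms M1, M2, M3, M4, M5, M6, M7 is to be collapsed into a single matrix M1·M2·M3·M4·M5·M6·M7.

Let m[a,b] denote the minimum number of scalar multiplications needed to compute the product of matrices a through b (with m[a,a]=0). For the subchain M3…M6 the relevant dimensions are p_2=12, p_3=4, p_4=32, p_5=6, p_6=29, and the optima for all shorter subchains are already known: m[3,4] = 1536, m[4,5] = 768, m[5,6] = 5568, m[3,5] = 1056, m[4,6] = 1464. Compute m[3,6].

2856

m[3,6] = min over k∈[3,5] of m[3,k]+m[k+1,6]+p_{2}·p_k·p_{6}.
k=3: 0 + 1464 + 12·4·29 = 2856; k=4: 1536 + 5568 + 12·32·29 = 18240; k=5: 1056 + 0 + 12·6·29 = 3144.
Minimum: 2856 at k=3.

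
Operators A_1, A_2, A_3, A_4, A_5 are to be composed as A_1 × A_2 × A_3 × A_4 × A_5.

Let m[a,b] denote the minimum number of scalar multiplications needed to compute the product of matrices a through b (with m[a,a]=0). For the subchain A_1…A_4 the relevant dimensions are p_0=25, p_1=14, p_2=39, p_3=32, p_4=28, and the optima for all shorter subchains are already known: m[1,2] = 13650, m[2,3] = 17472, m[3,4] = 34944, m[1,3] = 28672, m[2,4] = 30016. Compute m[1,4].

39816

m[1,4] = min over k∈[1,3] of m[1,k]+m[k+1,4]+p_{0}·p_k·p_{4}.
k=1: 0 + 30016 + 25·14·28 = 39816; k=2: 13650 + 34944 + 25·39·28 = 75894; k=3: 28672 + 0 + 25·32·28 = 51072.
Minimum: 39816 at k=1.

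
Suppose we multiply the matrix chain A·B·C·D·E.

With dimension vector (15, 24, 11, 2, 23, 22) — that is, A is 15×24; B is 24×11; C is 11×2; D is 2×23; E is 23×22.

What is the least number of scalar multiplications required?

2920

Adjacent pairs: AB = 15·24·11 = 3960; BC = 24·11·2 = 528; CD = 11·2·23 = 506; DE = 2·23·22 = 1012.
Length 3: A..C: k=1: 0+528+15·24·2=1248; k=2: 3960+0+15·11·2=4290 → min 1248 | B..D: k=2: 0+506+24·11·23=6578; k=3: 528+0+24·2·23=1632 → min 1632 | C..E: k=3: 0+1012+11·2·22=1496; k=4: 506+0+11·23·22=6072 → min 1496.
Length 4: A..D: k=1: 0+1632+15·24·23=9912; k=2: 3960+506+15·11·23=8261; k=3: 1248+0+15·2·23=1938 → min 1938 | B..E: k=2: 0+1496+24·11·22=7304; k=3: 528+1012+24·2·22=2596; k=4: 1632+0+24·23·22=13776 → min 2596.
Length 5: A..E: k=1: 0+2596+15·24·22=10516; k=2: 3960+1496+15·11·22=9086; k=3: 1248+1012+15·2·22=2920; k=4: 1938+0+15·23·22=9528 → min 2920.
Optimal order: ((A·(B·C))·(D·E)) with cost 2920.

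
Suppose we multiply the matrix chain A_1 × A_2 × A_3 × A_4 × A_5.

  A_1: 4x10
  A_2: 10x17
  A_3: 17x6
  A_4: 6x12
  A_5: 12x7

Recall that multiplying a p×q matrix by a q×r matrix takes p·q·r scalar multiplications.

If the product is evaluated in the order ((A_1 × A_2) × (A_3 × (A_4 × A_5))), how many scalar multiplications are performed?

2374

(A_1 × A_2): 4×10 by 10×17 → 4×17, cost 4·10·17 = 680
(A_4 × A_5): 6×12 by 12×7 → 6×7, cost 6·12·7 = 504
(A_3 × (A_4 × A_5)): 17×6 by 6×7 → 17×7, cost 17·6·7 = 714; cumulative 1218
((A_1 × A_2) × (A_3 × (A_4 × A_5))): 4×17 by 17×7 → 4×7, cost 4·17·7 = 476; cumulative 2374
Total: 2374 scalar multiplications.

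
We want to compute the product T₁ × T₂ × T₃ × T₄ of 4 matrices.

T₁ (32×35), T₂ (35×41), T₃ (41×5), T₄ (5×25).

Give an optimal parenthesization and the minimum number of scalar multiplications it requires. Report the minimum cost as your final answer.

16775

Adjacent pairs: T₁T₂ = 32·35·41 = 45920; T₂T₃ = 35·41·5 = 7175; T₃T₄ = 41·5·25 = 5125.
Length 3: T₁..T₃: k=1: 0+7175+32·35·5=12775; k=2: 45920+0+32·41·5=52480 → min 12775 | T₂..T₄: k=2: 0+5125+35·41·25=41000; k=3: 7175+0+35·5·25=11550 → min 11550.
Length 4: T₁..T₄: k=1: 0+11550+32·35·25=39550; k=2: 45920+5125+32·41·25=83845; k=3: 12775+0+32·5·25=16775 → min 16775.
Optimal parenthesization: ((T₁ × (T₂ × T₃)) × T₄) with cost 16775.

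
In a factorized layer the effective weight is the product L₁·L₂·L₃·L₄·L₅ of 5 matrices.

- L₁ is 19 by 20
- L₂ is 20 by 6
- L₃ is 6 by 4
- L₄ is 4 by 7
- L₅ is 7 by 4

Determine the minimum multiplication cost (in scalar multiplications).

2208

Adjacent pairs: L₁L₂ = 19·20·6 = 2280; L₂L₃ = 20·6·4 = 480; L₃L₄ = 6·4·7 = 168; L₄L₅ = 4·7·4 = 112.
Length 3: L₁..L₃: k=1: 0+480+19·20·4=2000; k=2: 2280+0+19·6·4=2736 → min 2000 | L₂..L₄: k=2: 0+168+20·6·7=1008; k=3: 480+0+20·4·7=1040 → min 1008 | L₃..L₅: k=3: 0+112+6·4·4=208; k=4: 168+0+6·7·4=336 → min 208.
Length 4: L₁..L₄: k=1: 0+1008+19·20·7=3668; k=2: 2280+168+19·6·7=3246; k=3: 2000+0+19·4·7=2532 → min 2532 | L₂..L₅: k=2: 0+208+20·6·4=688; k=3: 480+112+20·4·4=912; k=4: 1008+0+20·7·4=1568 → min 688.
Length 5: L₁..L₅: k=1: 0+688+19·20·4=2208; k=2: 2280+208+19·6·4=2944; k=3: 2000+112+19·4·4=2416; k=4: 2532+0+19·7·4=3064 → min 2208.
Optimal order: (L₁·(L₂·(L₃·(L₄·L₅)))) with cost 2208.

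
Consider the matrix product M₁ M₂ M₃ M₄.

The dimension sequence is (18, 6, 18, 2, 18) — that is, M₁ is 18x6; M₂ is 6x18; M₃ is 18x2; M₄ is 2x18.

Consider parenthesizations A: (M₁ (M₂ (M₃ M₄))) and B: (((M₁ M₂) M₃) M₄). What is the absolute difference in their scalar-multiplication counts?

1296

Order A = (M₁ (M₂ (M₃ M₄))): (M₃ M₄): 18×2 by 2×18 → 18×18, cost 18·2·18 = 648; (M₂ (M₃ M₄)): 6×18 by 18×18 → 6×18, cost 6·18·18 = 1944; cumulative 2592; (M₁ (M₂ (M₃ M₄))): 18×6 by 6×18 → 18×18, cost 18·6·18 = 1944; cumulative 4536. Total 4536.
Order B = (((M₁ M₂) M₃) M₄): (M₁ M₂): 18×6 by 6×18 → 18×18, cost 18·6·18 = 1944; ((M₁ M₂) M₃): 18×18 by 18×2 → 18×2, cost 18·18·2 = 648; cumulative 2592; (((M₁ M₂) M₃) M₄): 18×2 by 2×18 → 18×18, cost 18·2·18 = 648; cumulative 3240. Total 3240.
Difference: |4536 − 3240| = 1296.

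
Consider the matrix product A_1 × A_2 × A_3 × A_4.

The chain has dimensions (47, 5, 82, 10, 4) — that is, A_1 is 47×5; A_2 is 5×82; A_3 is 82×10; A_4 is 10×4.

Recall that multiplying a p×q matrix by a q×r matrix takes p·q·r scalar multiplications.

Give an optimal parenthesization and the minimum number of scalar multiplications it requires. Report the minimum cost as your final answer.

Adjacent pairs: A_1A_2 = 47·5·82 = 19270; A_2A_3 = 5·82·10 = 4100; A_3A_4 = 82·10·4 = 3280.
Length 3: A_1..A_3: k=1: 0+4100+47·5·10=6450; k=2: 19270+0+47·82·10=57810 → min 6450 | A_2..A_4: k=2: 0+3280+5·82·4=4920; k=3: 4100+0+5·10·4=4300 → min 4300.
Length 4: A_1..A_4: k=1: 0+4300+47·5·4=5240; k=2: 19270+3280+47·82·4=37966; k=3: 6450+0+47·10·4=8330 → min 5240.
Optimal parenthesization: (A_1 × ((A_2 × A_3) × A_4)) with cost 5240.

5240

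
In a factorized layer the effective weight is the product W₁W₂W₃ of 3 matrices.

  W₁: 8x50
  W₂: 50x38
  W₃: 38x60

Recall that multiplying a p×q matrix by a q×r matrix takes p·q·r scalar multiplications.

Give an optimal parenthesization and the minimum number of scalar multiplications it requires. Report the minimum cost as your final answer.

33440

(W₁(W₂W₃)): cost 138000.
((W₁W₂)W₃): cost 33440.
Optimal: ((W₁W₂)W₃) with cost 33440.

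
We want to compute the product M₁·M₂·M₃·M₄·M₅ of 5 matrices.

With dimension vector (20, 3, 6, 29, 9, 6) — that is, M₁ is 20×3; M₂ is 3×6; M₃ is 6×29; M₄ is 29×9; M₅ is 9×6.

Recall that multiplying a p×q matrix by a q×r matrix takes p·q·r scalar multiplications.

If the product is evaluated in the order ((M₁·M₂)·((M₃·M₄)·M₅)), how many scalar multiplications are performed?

(M₁·M₂): 20×3 by 3×6 → 20×6, cost 20·3·6 = 360
(M₃·M₄): 6×29 by 29×9 → 6×9, cost 6·29·9 = 1566
((M₃·M₄)·M₅): 6×9 by 9×6 → 6×6, cost 6·9·6 = 324; cumulative 1890
((M₁·M₂)·((M₃·M₄)·M₅)): 20×6 by 6×6 → 20×6, cost 20·6·6 = 720; cumulative 2970
Total: 2970 scalar multiplications.

2970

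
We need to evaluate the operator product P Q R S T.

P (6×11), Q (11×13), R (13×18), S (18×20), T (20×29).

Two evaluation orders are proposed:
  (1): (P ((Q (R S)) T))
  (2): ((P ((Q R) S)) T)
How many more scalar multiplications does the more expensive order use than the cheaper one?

4500

Order (1) = (P ((Q (R S)) T)): (R S): 13×18 by 18×20 → 13×20, cost 13·18·20 = 4680; (Q (R S)): 11×13 by 13×20 → 11×20, cost 11·13·20 = 2860; cumulative 7540; ((Q (R S)) T): 11×20 by 20×29 → 11×29, cost 11·20·29 = 6380; cumulative 13920; (P ((Q (R S)) T)): 6×11 by 11×29 → 6×29, cost 6·11·29 = 1914; cumulative 15834. Total 15834.
Order (2) = ((P ((Q R) S)) T): (Q R): 11×13 by 13×18 → 11×18, cost 11·13·18 = 2574; ((Q R) S): 11×18 by 18×20 → 11×20, cost 11·18·20 = 3960; cumulative 6534; (P ((Q R) S)): 6×11 by 11×20 → 6×20, cost 6·11·20 = 1320; cumulative 7854; ((P ((Q R) S)) T): 6×20 by 20×29 → 6×29, cost 6·20·29 = 3480; cumulative 11334. Total 11334.
Difference: |15834 − 11334| = 4500.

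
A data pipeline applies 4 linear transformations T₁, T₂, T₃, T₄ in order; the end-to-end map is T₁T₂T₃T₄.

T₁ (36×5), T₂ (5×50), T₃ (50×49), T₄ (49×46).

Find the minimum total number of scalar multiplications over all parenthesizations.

31800

Adjacent pairs: T₁T₂ = 36·5·50 = 9000; T₂T₃ = 5·50·49 = 12250; T₃T₄ = 50·49·46 = 112700.
Length 3: T₁..T₃: k=1: 0+12250+36·5·49=21070; k=2: 9000+0+36·50·49=97200 → min 21070 | T₂..T₄: k=2: 0+112700+5·50·46=124200; k=3: 12250+0+5·49·46=23520 → min 23520.
Length 4: T₁..T₄: k=1: 0+23520+36·5·46=31800; k=2: 9000+112700+36·50·46=204500; k=3: 21070+0+36·49·46=102214 → min 31800.
Optimal order: (T₁((T₂T₃)T₄)) with cost 31800.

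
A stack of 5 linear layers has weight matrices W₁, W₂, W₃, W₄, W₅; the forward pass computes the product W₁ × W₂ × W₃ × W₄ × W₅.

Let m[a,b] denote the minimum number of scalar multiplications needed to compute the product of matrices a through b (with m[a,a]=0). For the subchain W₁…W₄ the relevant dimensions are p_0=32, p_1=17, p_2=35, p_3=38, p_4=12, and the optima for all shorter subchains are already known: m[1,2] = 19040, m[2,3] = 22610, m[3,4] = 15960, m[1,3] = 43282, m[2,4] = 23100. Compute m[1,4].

29628

m[1,4] = min over k∈[1,3] of m[1,k]+m[k+1,4]+p_{0}·p_k·p_{4}.
k=1: 0 + 23100 + 32·17·12 = 29628; k=2: 19040 + 15960 + 32·35·12 = 48440; k=3: 43282 + 0 + 32·38·12 = 57874.
Minimum: 29628 at k=1.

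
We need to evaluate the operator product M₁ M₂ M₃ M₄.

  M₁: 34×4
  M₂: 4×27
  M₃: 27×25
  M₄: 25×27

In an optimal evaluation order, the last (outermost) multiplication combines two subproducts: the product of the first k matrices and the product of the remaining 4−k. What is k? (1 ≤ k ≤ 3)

1

Adjacent pairs: M₁M₂ = 34·4·27 = 3672; M₂M₃ = 4·27·25 = 2700; M₃M₄ = 27·25·27 = 18225.
Length 3: M₁..M₃: k=1: 0+2700+34·4·25=6100; k=2: 3672+0+34·27·25=26622 → min 6100 | M₂..M₄: k=2: 0+18225+4·27·27=21141; k=3: 2700+0+4·25·27=5400 → min 5400.
Top-level splits: k=1: (M₁..M₁)·(M₂..M₄) → 0+5400+34·4·27 = 9072; k=2: (M₁..M₂)·(M₃..M₄) → 3672+18225+34·27·27 = 46683; k=3: (M₁..M₃)·(M₄..M₄) → 6100+0+34·25·27 = 29050.
Best split is after M₁, i.e. k = 1.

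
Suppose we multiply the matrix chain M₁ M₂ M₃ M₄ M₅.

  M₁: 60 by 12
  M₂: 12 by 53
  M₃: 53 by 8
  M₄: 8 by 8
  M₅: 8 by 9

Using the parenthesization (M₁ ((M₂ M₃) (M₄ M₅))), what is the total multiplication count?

13008

(M₂ M₃): 12×53 by 53×8 → 12×8, cost 12·53·8 = 5088
(M₄ M₅): 8×8 by 8×9 → 8×9, cost 8·8·9 = 576
((M₂ M₃) (M₄ M₅)): 12×8 by 8×9 → 12×9, cost 12·8·9 = 864; cumulative 6528
(M₁ ((M₂ M₃) (M₄ M₅))): 60×12 by 12×9 → 60×9, cost 60·12·9 = 6480; cumulative 13008
Total: 13008 scalar multiplications.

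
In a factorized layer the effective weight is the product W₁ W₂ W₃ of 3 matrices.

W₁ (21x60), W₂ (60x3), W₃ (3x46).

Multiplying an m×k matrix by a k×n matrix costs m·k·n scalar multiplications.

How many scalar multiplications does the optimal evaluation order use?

Order (W₁ (W₂ W₃)): (W₂ W₃): 60×3 by 3×46 → 60×46, cost 60·3·46 = 8280; (W₁ (W₂ W₃)): 21×60 by 60×46 → 21×46, cost 21·60·46 = 57960; cumulative 66240. Total 66240.
Order ((W₁ W₂) W₃): (W₁ W₂): 21×60 by 60×3 → 21×3, cost 21·60·3 = 3780; ((W₁ W₂) W₃): 21×3 by 3×46 → 21×46, cost 21·3·46 = 2898; cumulative 6678. Total 6678.
Minimum: 6678.

6678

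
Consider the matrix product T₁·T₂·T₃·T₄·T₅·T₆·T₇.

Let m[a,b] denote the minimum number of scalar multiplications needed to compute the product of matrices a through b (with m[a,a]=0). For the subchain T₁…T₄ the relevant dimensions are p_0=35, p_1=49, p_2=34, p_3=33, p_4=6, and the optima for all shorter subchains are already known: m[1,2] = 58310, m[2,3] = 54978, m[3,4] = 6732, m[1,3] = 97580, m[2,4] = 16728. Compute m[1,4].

m[1,4] = min over k∈[1,3] of m[1,k]+m[k+1,4]+p_{0}·p_k·p_{4}.
k=1: 0 + 16728 + 35·49·6 = 27018; k=2: 58310 + 6732 + 35·34·6 = 72182; k=3: 97580 + 0 + 35·33·6 = 104510.
Minimum: 27018 at k=1.

27018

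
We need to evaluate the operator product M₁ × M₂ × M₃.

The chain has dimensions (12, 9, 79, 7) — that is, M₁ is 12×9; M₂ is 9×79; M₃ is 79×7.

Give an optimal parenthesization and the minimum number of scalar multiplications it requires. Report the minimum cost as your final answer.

(M₁ × (M₂ × M₃)): cost 5733.
((M₁ × M₂) × M₃): cost 15168.
Optimal: (M₁ × (M₂ × M₃)) with cost 5733.

5733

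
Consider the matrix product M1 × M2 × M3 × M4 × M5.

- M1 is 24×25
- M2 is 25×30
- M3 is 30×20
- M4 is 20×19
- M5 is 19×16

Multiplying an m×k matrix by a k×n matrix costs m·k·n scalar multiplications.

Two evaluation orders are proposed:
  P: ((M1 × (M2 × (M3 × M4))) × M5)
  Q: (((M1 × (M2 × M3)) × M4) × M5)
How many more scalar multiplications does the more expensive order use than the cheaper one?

Order P = ((M1 × (M2 × (M3 × M4))) × M5): (M3 × M4): 30×20 by 20×19 → 30×19, cost 30·20·19 = 11400; (M2 × (M3 × M4)): 25×30 by 30×19 → 25×19, cost 25·30·19 = 14250; cumulative 25650; (M1 × (M2 × (M3 × M4))): 24×25 by 25×19 → 24×19, cost 24·25·19 = 11400; cumulative 37050; ((M1 × (M2 × (M3 × M4))) × M5): 24×19 by 19×16 → 24×16, cost 24·19·16 = 7296; cumulative 44346. Total 44346.
Order Q = (((M1 × (M2 × M3)) × M4) × M5): (M2 × M3): 25×30 by 30×20 → 25×20, cost 25·30·20 = 15000; (M1 × (M2 × M3)): 24×25 by 25×20 → 24×20, cost 24·25·20 = 12000; cumulative 27000; ((M1 × (M2 × M3)) × M4): 24×20 by 20×19 → 24×19, cost 24·20·19 = 9120; cumulative 36120; (((M1 × (M2 × M3)) × M4) × M5): 24×19 by 19×16 → 24×16, cost 24·19·16 = 7296; cumulative 43416. Total 43416.
Difference: |44346 − 43416| = 930.

930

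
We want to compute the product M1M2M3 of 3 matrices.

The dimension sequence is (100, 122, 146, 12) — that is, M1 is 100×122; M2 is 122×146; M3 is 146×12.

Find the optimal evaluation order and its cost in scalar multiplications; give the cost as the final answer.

360144

(M1(M2M3)): cost 360144.
((M1M2)M3): cost 1956400.
Optimal: (M1(M2M3)) with cost 360144.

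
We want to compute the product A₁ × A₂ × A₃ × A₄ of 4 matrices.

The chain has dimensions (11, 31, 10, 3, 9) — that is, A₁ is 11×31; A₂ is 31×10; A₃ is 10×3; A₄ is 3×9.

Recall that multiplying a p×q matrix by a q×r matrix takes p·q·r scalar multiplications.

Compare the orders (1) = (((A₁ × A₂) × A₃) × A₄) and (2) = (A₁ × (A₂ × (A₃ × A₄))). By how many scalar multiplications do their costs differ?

Order (1) = (((A₁ × A₂) × A₃) × A₄): (A₁ × A₂): 11×31 by 31×10 → 11×10, cost 11·31·10 = 3410; ((A₁ × A₂) × A₃): 11×10 by 10×3 → 11×3, cost 11·10·3 = 330; cumulative 3740; (((A₁ × A₂) × A₃) × A₄): 11×3 by 3×9 → 11×9, cost 11·3·9 = 297; cumulative 4037. Total 4037.
Order (2) = (A₁ × (A₂ × (A₃ × A₄))): (A₃ × A₄): 10×3 by 3×9 → 10×9, cost 10·3·9 = 270; (A₂ × (A₃ × A₄)): 31×10 by 10×9 → 31×9, cost 31·10·9 = 2790; cumulative 3060; (A₁ × (A₂ × (A₃ × A₄))): 11×31 by 31×9 → 11×9, cost 11·31·9 = 3069; cumulative 6129. Total 6129.
Difference: |4037 − 6129| = 2092.

2092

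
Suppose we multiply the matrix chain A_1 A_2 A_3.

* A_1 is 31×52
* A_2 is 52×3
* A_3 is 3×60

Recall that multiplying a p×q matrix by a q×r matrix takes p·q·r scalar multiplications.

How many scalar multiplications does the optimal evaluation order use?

10416

Order (A_1 (A_2 A_3)): (A_2 A_3): 52×3 by 3×60 → 52×60, cost 52·3·60 = 9360; (A_1 (A_2 A_3)): 31×52 by 52×60 → 31×60, cost 31·52·60 = 96720; cumulative 106080. Total 106080.
Order ((A_1 A_2) A_3): (A_1 A_2): 31×52 by 52×3 → 31×3, cost 31·52·3 = 4836; ((A_1 A_2) A_3): 31×3 by 3×60 → 31×60, cost 31·3·60 = 5580; cumulative 10416. Total 10416.
Minimum: 10416.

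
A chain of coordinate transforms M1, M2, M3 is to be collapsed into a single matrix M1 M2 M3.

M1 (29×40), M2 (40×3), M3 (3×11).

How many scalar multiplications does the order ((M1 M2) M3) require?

(M1 M2): 29×40 by 40×3 → 29×3, cost 29·40·3 = 3480
((M1 M2) M3): 29×3 by 3×11 → 29×11, cost 29·3·11 = 957; cumulative 4437
Total: 4437 scalar multiplications.

4437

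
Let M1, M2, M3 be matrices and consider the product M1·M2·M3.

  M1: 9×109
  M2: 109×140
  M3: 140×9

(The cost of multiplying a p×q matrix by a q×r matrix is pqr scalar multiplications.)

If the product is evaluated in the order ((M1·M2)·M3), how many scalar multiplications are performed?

148680

(M1·M2): 9×109 by 109×140 → 9×140, cost 9·109·140 = 137340
((M1·M2)·M3): 9×140 by 140×9 → 9×9, cost 9·140·9 = 11340; cumulative 148680
Total: 148680 scalar multiplications.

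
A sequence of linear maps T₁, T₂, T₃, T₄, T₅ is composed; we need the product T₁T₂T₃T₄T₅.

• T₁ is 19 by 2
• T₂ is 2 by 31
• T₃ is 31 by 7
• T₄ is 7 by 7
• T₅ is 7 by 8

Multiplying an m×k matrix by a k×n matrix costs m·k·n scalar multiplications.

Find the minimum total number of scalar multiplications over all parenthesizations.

Adjacent pairs: T₁T₂ = 19·2·31 = 1178; T₂T₃ = 2·31·7 = 434; T₃T₄ = 31·7·7 = 1519; T₄T₅ = 7·7·8 = 392.
Length 3: T₁..T₃: k=1: 0+434+19·2·7=700; k=2: 1178+0+19·31·7=5301 → min 700 | T₂..T₄: k=2: 0+1519+2·31·7=1953; k=3: 434+0+2·7·7=532 → min 532 | T₃..T₅: k=3: 0+392+31·7·8=2128; k=4: 1519+0+31·7·8=3255 → min 2128.
Length 4: T₁..T₄: k=1: 0+532+19·2·7=798; k=2: 1178+1519+19·31·7=6820; k=3: 700+0+19·7·7=1631 → min 798 | T₂..T₅: k=2: 0+2128+2·31·8=2624; k=3: 434+392+2·7·8=938; k=4: 532+0+2·7·8=644 → min 644.
Length 5: T₁..T₅: k=1: 0+644+19·2·8=948; k=2: 1178+2128+19·31·8=8018; k=3: 700+392+19·7·8=2156; k=4: 798+0+19·7·8=1862 → min 948.
Optimal order: (T₁(((T₂T₃)T₄)T₅)) with cost 948.

948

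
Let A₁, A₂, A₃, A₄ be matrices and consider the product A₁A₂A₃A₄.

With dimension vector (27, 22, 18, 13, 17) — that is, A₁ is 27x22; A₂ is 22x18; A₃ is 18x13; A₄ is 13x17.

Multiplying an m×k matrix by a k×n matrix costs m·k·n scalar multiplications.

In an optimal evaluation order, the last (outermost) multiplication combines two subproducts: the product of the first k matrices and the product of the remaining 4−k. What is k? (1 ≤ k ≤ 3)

Adjacent pairs: A₁A₂ = 27·22·18 = 10692; A₂A₃ = 22·18·13 = 5148; A₃A₄ = 18·13·17 = 3978.
Length 3: A₁..A₃: k=1: 0+5148+27·22·13=12870; k=2: 10692+0+27·18·13=17010 → min 12870 | A₂..A₄: k=2: 0+3978+22·18·17=10710; k=3: 5148+0+22·13·17=10010 → min 10010.
Top-level splits: k=1: (A₁..A₁)·(A₂..A₄) → 0+10010+27·22·17 = 20108; k=2: (A₁..A₂)·(A₃..A₄) → 10692+3978+27·18·17 = 22932; k=3: (A₁..A₃)·(A₄..A₄) → 12870+0+27·13·17 = 18837.
Best split is after A₃, i.e. k = 3.

3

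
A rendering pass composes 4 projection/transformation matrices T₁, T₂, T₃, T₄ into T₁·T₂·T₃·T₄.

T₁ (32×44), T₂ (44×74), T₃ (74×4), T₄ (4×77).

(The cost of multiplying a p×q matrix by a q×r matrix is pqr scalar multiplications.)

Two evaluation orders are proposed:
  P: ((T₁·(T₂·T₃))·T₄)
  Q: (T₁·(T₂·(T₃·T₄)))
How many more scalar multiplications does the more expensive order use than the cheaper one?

Order P = ((T₁·(T₂·T₃))·T₄): (T₂·T₃): 44×74 by 74×4 → 44×4, cost 44·74·4 = 13024; (T₁·(T₂·T₃)): 32×44 by 44×4 → 32×4, cost 32·44·4 = 5632; cumulative 18656; ((T₁·(T₂·T₃))·T₄): 32×4 by 4×77 → 32×77, cost 32·4·77 = 9856; cumulative 28512. Total 28512.
Order Q = (T₁·(T₂·(T₃·T₄))): (T₃·T₄): 74×4 by 4×77 → 74×77, cost 74·4·77 = 22792; (T₂·(T₃·T₄)): 44×74 by 74×77 → 44×77, cost 44·74·77 = 250712; cumulative 273504; (T₁·(T₂·(T₃·T₄))): 32×44 by 44×77 → 32×77, cost 32·44·77 = 108416; cumulative 381920. Total 381920.
Difference: |28512 − 381920| = 353408.

353408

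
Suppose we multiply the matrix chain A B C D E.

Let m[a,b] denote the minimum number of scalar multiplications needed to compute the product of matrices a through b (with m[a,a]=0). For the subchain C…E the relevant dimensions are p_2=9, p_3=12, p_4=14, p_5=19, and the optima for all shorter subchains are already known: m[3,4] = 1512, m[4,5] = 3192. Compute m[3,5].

m[3,5] = min over k∈[3,4] of m[3,k]+m[k+1,5]+p_{2}·p_k·p_{5}.
k=3: 0 + 3192 + 9·12·19 = 5244; k=4: 1512 + 0 + 9·14·19 = 3906.
Minimum: 3906 at k=4.

3906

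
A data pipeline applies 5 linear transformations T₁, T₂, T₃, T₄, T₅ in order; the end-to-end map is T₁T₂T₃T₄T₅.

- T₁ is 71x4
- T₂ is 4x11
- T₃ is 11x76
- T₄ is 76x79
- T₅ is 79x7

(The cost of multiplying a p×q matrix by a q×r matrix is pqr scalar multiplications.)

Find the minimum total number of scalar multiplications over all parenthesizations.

Adjacent pairs: T₁T₂ = 71·4·11 = 3124; T₂T₃ = 4·11·76 = 3344; T₃T₄ = 11·76·79 = 66044; T₄T₅ = 76·79·7 = 42028.
Length 3: T₁..T₃: k=1: 0+3344+71·4·76=24928; k=2: 3124+0+71·11·76=62480 → min 24928 | T₂..T₄: k=2: 0+66044+4·11·79=69520; k=3: 3344+0+4·76·79=27360 → min 27360 | T₃..T₅: k=3: 0+42028+11·76·7=47880; k=4: 66044+0+11·79·7=72127 → min 47880.
Length 4: T₁..T₄: k=1: 0+27360+71·4·79=49796; k=2: 3124+66044+71·11·79=130867; k=3: 24928+0+71·76·79=451212 → min 49796 | T₂..T₅: k=2: 0+47880+4·11·7=48188; k=3: 3344+42028+4·76·7=47500; k=4: 27360+0+4·79·7=29572 → min 29572.
Length 5: T₁..T₅: k=1: 0+29572+71·4·7=31560; k=2: 3124+47880+71·11·7=56471; k=3: 24928+42028+71·76·7=104728; k=4: 49796+0+71·79·7=89059 → min 31560.
Optimal order: (T₁(((T₂T₃)T₄)T₅)) with cost 31560.

31560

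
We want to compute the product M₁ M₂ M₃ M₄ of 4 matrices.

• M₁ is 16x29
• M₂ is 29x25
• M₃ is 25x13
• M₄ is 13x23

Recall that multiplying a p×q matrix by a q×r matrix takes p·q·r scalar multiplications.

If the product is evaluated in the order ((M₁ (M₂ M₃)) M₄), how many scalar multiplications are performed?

20241

(M₂ M₃): 29×25 by 25×13 → 29×13, cost 29·25·13 = 9425
(M₁ (M₂ M₃)): 16×29 by 29×13 → 16×13, cost 16·29·13 = 6032; cumulative 15457
((M₁ (M₂ M₃)) M₄): 16×13 by 13×23 → 16×23, cost 16·13·23 = 4784; cumulative 20241
Total: 20241 scalar multiplications.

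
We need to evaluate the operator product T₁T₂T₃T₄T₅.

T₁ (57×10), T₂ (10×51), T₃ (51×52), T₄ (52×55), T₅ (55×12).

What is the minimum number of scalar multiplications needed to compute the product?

Adjacent pairs: T₁T₂ = 57·10·51 = 29070; T₂T₃ = 10·51·52 = 26520; T₃T₄ = 51·52·55 = 145860; T₄T₅ = 52·55·12 = 34320.
Length 3: T₁..T₃: k=1: 0+26520+57·10·52=56160; k=2: 29070+0+57·51·52=180234 → min 56160 | T₂..T₄: k=2: 0+145860+10·51·55=173910; k=3: 26520+0+10·52·55=55120 → min 55120 | T₃..T₅: k=3: 0+34320+51·52·12=66144; k=4: 145860+0+51·55·12=179520 → min 66144.
Length 4: T₁..T₄: k=1: 0+55120+57·10·55=86470; k=2: 29070+145860+57·51·55=334815; k=3: 56160+0+57·52·55=219180 → min 86470 | T₂..T₅: k=2: 0+66144+10·51·12=72264; k=3: 26520+34320+10·52·12=67080; k=4: 55120+0+10·55·12=61720 → min 61720.
Length 5: T₁..T₅: k=1: 0+61720+57·10·12=68560; k=2: 29070+66144+57·51·12=130098; k=3: 56160+34320+57·52·12=126048; k=4: 86470+0+57·55·12=124090 → min 68560.
Optimal order: (T₁(((T₂T₃)T₄)T₅)) with cost 68560.

68560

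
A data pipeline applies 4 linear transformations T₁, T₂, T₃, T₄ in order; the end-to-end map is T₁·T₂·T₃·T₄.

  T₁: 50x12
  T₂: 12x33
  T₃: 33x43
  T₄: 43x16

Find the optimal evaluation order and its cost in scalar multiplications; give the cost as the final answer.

Adjacent pairs: T₁T₂ = 50·12·33 = 19800; T₂T₃ = 12·33·43 = 17028; T₃T₄ = 33·43·16 = 22704.
Length 3: T₁..T₃: k=1: 0+17028+50·12·43=42828; k=2: 19800+0+50·33·43=90750 → min 42828 | T₂..T₄: k=2: 0+22704+12·33·16=29040; k=3: 17028+0+12·43·16=25284 → min 25284.
Length 4: T₁..T₄: k=1: 0+25284+50·12·16=34884; k=2: 19800+22704+50·33·16=68904; k=3: 42828+0+50·43·16=77228 → min 34884.
Optimal parenthesization: (T₁·((T₂·T₃)·T₄)) with cost 34884.

34884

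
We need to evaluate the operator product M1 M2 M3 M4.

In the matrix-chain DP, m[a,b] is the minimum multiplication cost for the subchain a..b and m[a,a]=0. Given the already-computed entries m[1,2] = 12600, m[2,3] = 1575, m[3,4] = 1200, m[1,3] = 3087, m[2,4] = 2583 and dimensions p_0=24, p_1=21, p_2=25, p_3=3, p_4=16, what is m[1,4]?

4239

m[1,4] = min over k∈[1,3] of m[1,k]+m[k+1,4]+p_{0}·p_k·p_{4}.
k=1: 0 + 2583 + 24·21·16 = 10647; k=2: 12600 + 1200 + 24·25·16 = 23400; k=3: 3087 + 0 + 24·3·16 = 4239.
Minimum: 4239 at k=3.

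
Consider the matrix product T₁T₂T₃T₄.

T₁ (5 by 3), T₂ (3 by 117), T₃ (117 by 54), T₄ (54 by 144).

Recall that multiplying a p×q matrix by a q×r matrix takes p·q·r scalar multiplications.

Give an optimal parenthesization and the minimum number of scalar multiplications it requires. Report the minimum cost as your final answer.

Adjacent pairs: T₁T₂ = 5·3·117 = 1755; T₂T₃ = 3·117·54 = 18954; T₃T₄ = 117·54·144 = 909792.
Length 3: T₁..T₃: k=1: 0+18954+5·3·54=19764; k=2: 1755+0+5·117·54=33345 → min 19764 | T₂..T₄: k=2: 0+909792+3·117·144=960336; k=3: 18954+0+3·54·144=42282 → min 42282.
Length 4: T₁..T₄: k=1: 0+42282+5·3·144=44442; k=2: 1755+909792+5·117·144=995787; k=3: 19764+0+5·54·144=58644 → min 44442.
Optimal parenthesization: (T₁((T₂T₃)T₄)) with cost 44442.

44442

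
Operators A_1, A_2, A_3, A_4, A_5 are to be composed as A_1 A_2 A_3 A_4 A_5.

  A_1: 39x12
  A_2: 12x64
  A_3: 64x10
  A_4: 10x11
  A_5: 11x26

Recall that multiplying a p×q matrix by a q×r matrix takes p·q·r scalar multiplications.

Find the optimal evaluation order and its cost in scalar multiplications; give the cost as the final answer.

Adjacent pairs: A_1A_2 = 39·12·64 = 29952; A_2A_3 = 12·64·10 = 7680; A_3A_4 = 64·10·11 = 7040; A_4A_5 = 10·11·26 = 2860.
Length 3: A_1..A_3: k=1: 0+7680+39·12·10=12360; k=2: 29952+0+39·64·10=54912 → min 12360 | A_2..A_4: k=2: 0+7040+12·64·11=15488; k=3: 7680+0+12·10·11=9000 → min 9000 | A_3..A_5: k=3: 0+2860+64·10·26=19500; k=4: 7040+0+64·11·26=25344 → min 19500.
Length 4: A_1..A_4: k=1: 0+9000+39·12·11=14148; k=2: 29952+7040+39·64·11=64448; k=3: 12360+0+39·10·11=16650 → min 14148 | A_2..A_5: k=2: 0+19500+12·64·26=39468; k=3: 7680+2860+12·10·26=13660; k=4: 9000+0+12·11·26=12432 → min 12432.
Length 5: A_1..A_5: k=1: 0+12432+39·12·26=24600; k=2: 29952+19500+39·64·26=114348; k=3: 12360+2860+39·10·26=25360; k=4: 14148+0+39·11·26=25302 → min 24600.
Optimal parenthesization: (A_1 (((A_2 A_3) A_4) A_5)) with cost 24600.

24600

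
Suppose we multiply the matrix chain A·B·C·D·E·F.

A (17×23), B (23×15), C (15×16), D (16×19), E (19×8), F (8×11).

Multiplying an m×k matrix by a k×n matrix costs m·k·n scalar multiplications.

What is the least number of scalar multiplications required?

11736

Adjacent pairs: AB = 17·23·15 = 5865; BC = 23·15·16 = 5520; CD = 15·16·19 = 4560; DE = 16·19·8 = 2432; EF = 19·8·11 = 1672.
Length 3: A..C: k=1: 0+5520+17·23·16=11776; k=2: 5865+0+17·15·16=9945 → min 9945 | B..D: k=2: 0+4560+23·15·19=11115; k=3: 5520+0+23·16·19=12512 → min 11115 | C..E: k=3: 0+2432+15·16·8=4352; k=4: 4560+0+15·19·8=6840 → min 4352 | D..F: k=4: 0+1672+16·19·11=5016; k=5: 2432+0+16·8·11=3840 → min 3840.
Length 4: A..D: k=1: 0+11115+17·23·19=18544; k=2: 5865+4560+17·15·19=15270; k=3: 9945+0+17·16·19=15113 → min 15113 | B..E: k=2: 0+4352+23·15·8=7112; k=3: 5520+2432+23·16·8=10896; k=4: 11115+0+23·19·8=14611 → min 7112 | C..F: k=3: 0+3840+15·16·11=6480; k=4: 4560+1672+15·19·11=9367; k=5: 4352+0+15·8·11=5672 → min 5672.
Length 5: A..E: k=1: 0+7112+17·23·8=10240; k=2: 5865+4352+17·15·8=12257; k=3: 9945+2432+17·16·8=14553; k=4: 15113+0+17·19·8=17697 → min 10240 | B..F: k=2: 0+5672+23·15·11=9467; k=3: 5520+3840+23·16·11=13408; k=4: 11115+1672+23·19·11=17594; k=5: 7112+0+23·8·11=9136 → min 9136.
Length 6: A..F: k=1: 0+9136+17·23·11=13437; k=2: 5865+5672+17·15·11=14342; k=3: 9945+3840+17·16·11=16777; k=4: 15113+1672+17·19·11=20338; k=5: 10240+0+17·8·11=11736 → min 11736.
Optimal order: ((A·(B·(C·(D·E))))·F) with cost 11736.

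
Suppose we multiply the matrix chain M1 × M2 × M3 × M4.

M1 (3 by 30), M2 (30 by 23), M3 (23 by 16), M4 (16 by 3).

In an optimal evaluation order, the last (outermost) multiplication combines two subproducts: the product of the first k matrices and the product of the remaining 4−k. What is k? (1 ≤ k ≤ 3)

3

Adjacent pairs: M1M2 = 3·30·23 = 2070; M2M3 = 30·23·16 = 11040; M3M4 = 23·16·3 = 1104.
Length 3: M1..M3: k=1: 0+11040+3·30·16=12480; k=2: 2070+0+3·23·16=3174 → min 3174 | M2..M4: k=2: 0+1104+30·23·3=3174; k=3: 11040+0+30·16·3=12480 → min 3174.
Top-level splits: k=1: (M1..M1)·(M2..M4) → 0+3174+3·30·3 = 3444; k=2: (M1..M2)·(M3..M4) → 2070+1104+3·23·3 = 3381; k=3: (M1..M3)·(M4..M4) → 3174+0+3·16·3 = 3318.
Best split is after M3, i.e. k = 3.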